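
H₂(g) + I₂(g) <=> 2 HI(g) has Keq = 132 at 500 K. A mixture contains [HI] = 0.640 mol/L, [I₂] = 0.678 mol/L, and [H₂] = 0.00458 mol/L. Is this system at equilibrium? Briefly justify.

Q = [HI]² / ([H₂]·[I₂]) = (0.640)² / ((0.00458)·(0.678)) = 132
Q = 132 = Keq; the system is at equilibrium.

yes, at equilibrium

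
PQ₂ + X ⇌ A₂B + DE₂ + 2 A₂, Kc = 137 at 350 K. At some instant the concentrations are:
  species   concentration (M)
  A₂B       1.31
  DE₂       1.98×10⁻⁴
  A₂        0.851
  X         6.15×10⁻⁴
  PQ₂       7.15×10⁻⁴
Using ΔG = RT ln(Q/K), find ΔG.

Qc = [A₂B]·[DE₂]·[A₂]² / ([PQ₂]·[X]) = (1.31)·(1.98×10⁻⁴)·(0.851)² / ((7.15×10⁻⁴)·(6.15×10⁻⁴)) = 427
ΔG = RT ln(Qc/Kc) = (8.314 J mol⁻¹ K⁻¹)(350 K) × ln(427/137)
   = (2.910 kJ/mol)(1.137) = 3.31 kJ/mol
ΔG > 0, so the forward reaction is non-spontaneous (proceeds in reverse).

ΔG = 3.31 kJ/mol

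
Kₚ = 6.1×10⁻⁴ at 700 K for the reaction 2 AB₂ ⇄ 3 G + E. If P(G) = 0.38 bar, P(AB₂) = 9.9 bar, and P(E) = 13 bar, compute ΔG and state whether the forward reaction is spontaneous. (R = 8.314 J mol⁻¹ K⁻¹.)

Qₚ = P(G)³·P(E) / P(AB₂)² = (0.38)³·(13) / (9.9)² = 0.00728
ΔG = RT ln(Qₚ/Kₚ) = (8.314 J mol⁻¹ K⁻¹)(700 K) × ln(0.00728/6.1×10⁻⁴)
   = (5.820 kJ/mol)(2.479) = 14.4 kJ/mol
ΔG > 0, so the forward reaction is non-spontaneous (proceeds in reverse).

ΔG = 14.4 kJ/mol; the forward reaction is non-spontaneous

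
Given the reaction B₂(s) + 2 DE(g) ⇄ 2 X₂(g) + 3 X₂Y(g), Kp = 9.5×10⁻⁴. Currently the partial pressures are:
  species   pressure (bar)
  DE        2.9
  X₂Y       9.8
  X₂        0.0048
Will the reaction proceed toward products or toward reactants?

(B₂ is a pure solid — omitted from Qp.)
Qp = P(X₂)²·P(X₂Y)³ / P(DE)² = (0.0048)²·(9.8)³ / (2.9)² = 0.0026
Qp = 0.0026 > Kp = 9.5×10⁻⁴, so the reverse reaction proceeds.

toward reactants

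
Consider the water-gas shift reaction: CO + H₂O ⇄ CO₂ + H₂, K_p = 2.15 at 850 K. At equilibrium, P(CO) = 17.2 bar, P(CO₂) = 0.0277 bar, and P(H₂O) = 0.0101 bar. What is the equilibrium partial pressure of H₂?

P(H₂) = 13.5 bar

At equilibrium, K_p = P(CO₂)·P(H₂) / (P(CO)·P(H₂O)) = 2.15.
(0.0277)·(P(H₂)) / ((17.2)·(0.0101)) = 2.15
P(H₂) = 13.5 bar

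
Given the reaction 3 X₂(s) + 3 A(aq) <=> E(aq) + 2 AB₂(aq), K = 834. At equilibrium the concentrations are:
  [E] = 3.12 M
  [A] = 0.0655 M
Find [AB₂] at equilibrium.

(X₂ is a pure solid — omitted from K.)
At equilibrium, K = [E]·[AB₂]² / [A]³ = 834.
(3.12)·([AB₂])² / (0.0655)³ = 834
[AB₂]² = 0.0751 ⇒ [AB₂] = 0.274 M

[AB₂] = 0.274 M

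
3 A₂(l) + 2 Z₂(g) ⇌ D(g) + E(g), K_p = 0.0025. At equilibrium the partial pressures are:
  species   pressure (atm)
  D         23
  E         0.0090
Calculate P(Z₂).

(A₂ is a pure liquid — omitted from K_p.)
At equilibrium, K_p = P(D)·P(E) / P(Z₂)² = 0.0025.
(23)·(0.0090) / (P(Z₂))² = 0.0025
P(Z₂)² = 82.8 ⇒ P(Z₂) = 9.1 atm

P(Z₂) = 9.1 atm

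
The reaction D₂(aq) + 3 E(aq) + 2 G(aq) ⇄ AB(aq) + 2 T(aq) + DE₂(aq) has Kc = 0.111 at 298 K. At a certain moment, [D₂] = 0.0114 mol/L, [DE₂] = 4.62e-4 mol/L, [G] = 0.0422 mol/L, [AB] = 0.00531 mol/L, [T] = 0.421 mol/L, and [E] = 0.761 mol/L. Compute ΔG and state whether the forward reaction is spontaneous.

Qc = [AB]·[T]²·[DE₂] / ([D₂]·[E]³·[G]²) = (0.00531)·(0.421)²·(4.62e-4) / ((0.0114)·(0.761)³·(0.0422)²) = 0.0486
ΔG = RT ln(Qc/Kc) = (8.314 J mol⁻¹ K⁻¹)(298 K) × ln(0.0486/0.111)
   = (2.478 kJ/mol)(-0.8259) = -2.05 kJ/mol
ΔG < 0, so the forward reaction is spontaneous (proceeds forward).

ΔG = -2.05 kJ/mol; the forward reaction is spontaneous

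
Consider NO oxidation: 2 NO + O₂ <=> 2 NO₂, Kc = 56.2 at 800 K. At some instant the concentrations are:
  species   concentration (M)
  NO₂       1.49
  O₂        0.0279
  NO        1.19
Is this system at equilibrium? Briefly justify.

Qc = [NO₂]² / ([NO]²·[O₂]) = (1.49)² / ((1.19)²·(0.0279)) = 56.2
Qc = 56.2 = Kc; the system is at equilibrium.

yes, at equilibrium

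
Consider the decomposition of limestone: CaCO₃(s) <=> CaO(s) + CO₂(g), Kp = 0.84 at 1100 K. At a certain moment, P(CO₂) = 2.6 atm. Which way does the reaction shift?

(CaCO₃, CaO are pure solids — omitted from Qp.)
Qp = P(CO₂) = 2.6
Qp = 2.6 > Kp = 0.84, so the reverse reaction proceeds.

toward reactants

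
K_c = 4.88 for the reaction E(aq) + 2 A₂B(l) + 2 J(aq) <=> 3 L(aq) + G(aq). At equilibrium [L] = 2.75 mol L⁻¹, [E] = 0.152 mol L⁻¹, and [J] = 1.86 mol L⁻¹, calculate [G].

[G] = 0.123 mol L⁻¹

(A₂B is a pure liquid — omitted from K_c.)
At equilibrium, K_c = [L]³·[G] / ([E]·[J]²) = 4.88.
(2.75)³·([G]) / ((0.152)·(1.86)²) = 4.88
[G] = 0.123 mol L⁻¹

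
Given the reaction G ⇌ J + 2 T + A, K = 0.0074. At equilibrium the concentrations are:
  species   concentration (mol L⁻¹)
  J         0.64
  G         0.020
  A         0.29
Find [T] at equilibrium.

At equilibrium, K = [J]·[T]²·[A] / [G] = 0.0074.
(0.64)·([T])²·(0.29) / (0.020) = 0.0074
[T]² = 7.97e-4 ⇒ [T] = 0.028 mol L⁻¹

[T] = 0.028 mol L⁻¹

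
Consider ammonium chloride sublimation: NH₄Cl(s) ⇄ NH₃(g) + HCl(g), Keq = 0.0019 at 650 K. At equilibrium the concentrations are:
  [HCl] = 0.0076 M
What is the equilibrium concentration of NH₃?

(NH₄Cl is a pure solid — omitted from Keq.)
At equilibrium, Keq = [NH₃]·[HCl] = 0.0019.
([NH₃])·(0.0076) = 0.0019
[NH₃] = 0.250 = 0.25 M

[NH₃] = 0.25 M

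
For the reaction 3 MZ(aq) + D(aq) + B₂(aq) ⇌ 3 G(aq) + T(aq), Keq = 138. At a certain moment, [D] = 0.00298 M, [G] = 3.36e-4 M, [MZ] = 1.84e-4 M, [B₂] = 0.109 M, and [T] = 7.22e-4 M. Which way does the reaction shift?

to the right

Q = [G]³·[T] / ([MZ]³·[D]·[B₂]) = (3.36e-4)³·(7.22e-4) / ((1.84e-4)³·(0.00298)·(0.109)) = 13.5
Q = 13.5 < Keq = 138, so the forward reaction proceeds.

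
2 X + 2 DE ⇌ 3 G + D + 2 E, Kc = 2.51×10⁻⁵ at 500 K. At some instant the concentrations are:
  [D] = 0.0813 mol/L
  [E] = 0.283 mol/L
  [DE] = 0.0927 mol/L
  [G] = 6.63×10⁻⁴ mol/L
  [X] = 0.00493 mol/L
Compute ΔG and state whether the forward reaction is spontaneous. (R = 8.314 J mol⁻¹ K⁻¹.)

ΔG = -4.22 kJ/mol; the forward reaction is spontaneous

Qc = [G]³·[D]·[E]² / ([X]²·[DE]²) = (6.63×10⁻⁴)³·(0.0813)·(0.283)² / ((0.00493)²·(0.0927)²) = 9.09×10⁻⁶
ΔG = RT ln(Qc/Kc) = (8.314 J mol⁻¹ K⁻¹)(500 K) × ln(9.09×10⁻⁶/2.51×10⁻⁵)
   = (4.157 kJ/mol)(-1.016) = -4.22 kJ/mol
ΔG < 0, so the forward reaction is spontaneous (proceeds forward).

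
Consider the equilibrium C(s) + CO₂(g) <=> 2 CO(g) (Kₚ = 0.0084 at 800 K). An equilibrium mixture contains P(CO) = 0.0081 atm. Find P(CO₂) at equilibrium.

(C is a pure solid — omitted from Kₚ.)
At equilibrium, Kₚ = P(CO)² / P(CO₂) = 0.0084.
(0.0081)² / (P(CO₂)) = 0.0084
P(CO₂) = 0.00781 = 0.0078 atm

P(CO₂) = 0.0078 atm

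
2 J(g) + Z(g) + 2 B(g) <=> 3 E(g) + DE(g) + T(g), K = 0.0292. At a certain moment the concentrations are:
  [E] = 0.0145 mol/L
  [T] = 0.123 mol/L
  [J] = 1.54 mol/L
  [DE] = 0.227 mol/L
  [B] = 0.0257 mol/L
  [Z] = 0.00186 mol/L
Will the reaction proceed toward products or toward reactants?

Q = [E]³·[DE]·[T] / ([J]²·[Z]·[B]²) = (0.0145)³·(0.227)·(0.123) / ((1.54)²·(0.00186)·(0.0257)²) = 0.0292
Q = 0.0292 = K, so the system is already at equilibrium.

no net change (already at equilibrium)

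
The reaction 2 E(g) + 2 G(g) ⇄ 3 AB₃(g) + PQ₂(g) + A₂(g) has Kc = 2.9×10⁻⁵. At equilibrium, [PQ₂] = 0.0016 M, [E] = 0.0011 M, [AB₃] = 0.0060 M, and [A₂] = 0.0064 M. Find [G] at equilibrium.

[G] = 0.25 M

At equilibrium, Kc = [AB₃]³·[PQ₂]·[A₂] / ([E]²·[G]²) = 2.9×10⁻⁵.
(0.0060)³·(0.0016)·(0.0064) / ((0.0011)²·([G])²) = 2.9×10⁻⁵
[G]² = 0.0630 ⇒ [G] = 0.25 M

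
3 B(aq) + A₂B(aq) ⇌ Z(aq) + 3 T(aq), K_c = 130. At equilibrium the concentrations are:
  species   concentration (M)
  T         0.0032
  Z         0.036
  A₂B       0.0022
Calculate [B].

[B] = 0.0016 M

At equilibrium, K_c = [Z]·[T]³ / ([B]³·[A₂B]) = 130.
(0.036)·(0.0032)³ / (([B])³·(0.0022)) = 130
[B]³ = 4.12×10⁻⁹ ⇒ [B] = 0.0016 M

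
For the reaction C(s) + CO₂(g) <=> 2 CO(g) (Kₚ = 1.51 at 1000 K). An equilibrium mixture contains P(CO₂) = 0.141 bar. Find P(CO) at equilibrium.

(C is a pure solid — omitted from Kₚ.)
At equilibrium, Kₚ = P(CO)² / P(CO₂) = 1.51.
(P(CO))² / (0.141) = 1.51
P(CO)² = 0.213 ⇒ P(CO) = 0.461 bar

P(CO) = 0.461 bar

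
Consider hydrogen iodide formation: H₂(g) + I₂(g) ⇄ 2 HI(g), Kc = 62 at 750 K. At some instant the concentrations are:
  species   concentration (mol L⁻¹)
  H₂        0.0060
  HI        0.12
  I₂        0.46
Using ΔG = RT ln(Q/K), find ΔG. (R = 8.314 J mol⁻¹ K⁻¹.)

ΔG = -15.4 kJ/mol

Qc = [HI]² / ([H₂]·[I₂]) = (0.12)² / ((0.0060)·(0.46)) = 5.22
ΔG = RT ln(Qc/Kc) = (8.314 J mol⁻¹ K⁻¹)(750 K) × ln(5.22/62)
   = (6.236 kJ/mol)(-2.475) = -15.4 kJ/mol
ΔG < 0, so the forward reaction is spontaneous (proceeds forward).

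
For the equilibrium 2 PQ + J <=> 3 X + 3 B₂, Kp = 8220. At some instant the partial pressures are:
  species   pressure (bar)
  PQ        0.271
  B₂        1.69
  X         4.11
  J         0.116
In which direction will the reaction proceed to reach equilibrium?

reverse (toward reactants)

Qp = P(X)³·P(B₂)³ / (P(PQ)²·P(J)) = (4.11)³·(1.69)³ / ((0.271)²·(0.116)) = 39300
Qp = 39300 > Kp = 8220, so the reverse reaction proceeds.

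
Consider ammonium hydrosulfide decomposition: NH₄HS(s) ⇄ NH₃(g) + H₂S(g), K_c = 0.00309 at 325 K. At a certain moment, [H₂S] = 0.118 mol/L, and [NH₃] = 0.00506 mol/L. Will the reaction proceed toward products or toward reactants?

in the forward direction

(NH₄HS is a pure solid — omitted from Q_c.)
Q_c = [NH₃]·[H₂S] = (0.00506)·(0.118) = 5.97e-4
Q_c = 5.97e-4 < K_c = 0.00309, so the forward reaction proceeds.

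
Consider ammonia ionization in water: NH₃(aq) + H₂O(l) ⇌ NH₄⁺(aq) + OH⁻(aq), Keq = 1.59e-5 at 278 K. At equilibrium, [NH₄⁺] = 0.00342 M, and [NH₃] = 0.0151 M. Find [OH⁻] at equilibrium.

[OH⁻] = 7.02e-5 M

(H₂O is a pure liquid — omitted from Keq.)
At equilibrium, Keq = [NH₄⁺]·[OH⁻] / [NH₃] = 1.59e-5.
(0.00342)·([OH⁻]) / (0.0151) = 1.59e-5
[OH⁻] = 7.02e-5 M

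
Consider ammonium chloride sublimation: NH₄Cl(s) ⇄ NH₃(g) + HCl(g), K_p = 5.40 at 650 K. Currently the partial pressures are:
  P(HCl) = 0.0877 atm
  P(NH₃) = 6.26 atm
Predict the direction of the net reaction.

(NH₄Cl is a pure solid — omitted from Q_p.)
Q_p = P(NH₃)·P(HCl) = (6.26)·(0.0877) = 0.549
Q_p = 0.549 < K_p = 5.40, so the forward reaction proceeds.

in the forward direction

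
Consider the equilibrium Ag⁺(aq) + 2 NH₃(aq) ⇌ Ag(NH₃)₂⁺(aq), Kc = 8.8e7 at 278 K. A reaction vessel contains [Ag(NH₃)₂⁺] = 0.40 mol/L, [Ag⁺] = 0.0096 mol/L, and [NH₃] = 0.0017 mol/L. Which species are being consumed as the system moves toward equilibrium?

Qc = [Ag(NH₃)₂⁺] / ([Ag⁺]·[NH₃]²) = (0.40) / ((0.0096)·(0.0017)²) = 1.4e7
Qc = 1.4e7 < Kc = 8.8e7: net forward reaction.

Ag⁺, NH₃ (reactants)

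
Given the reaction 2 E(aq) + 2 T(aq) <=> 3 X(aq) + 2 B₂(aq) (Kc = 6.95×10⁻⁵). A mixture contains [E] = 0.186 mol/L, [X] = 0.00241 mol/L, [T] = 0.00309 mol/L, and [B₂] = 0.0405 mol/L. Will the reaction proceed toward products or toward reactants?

no net change (already at equilibrium)

Qc = [X]³·[B₂]² / ([E]²·[T]²) = (0.00241)³·(0.0405)² / ((0.186)²·(0.00309)²) = 6.95×10⁻⁵
Qc = 6.95×10⁻⁵ = Kc, so the system is already at equilibrium.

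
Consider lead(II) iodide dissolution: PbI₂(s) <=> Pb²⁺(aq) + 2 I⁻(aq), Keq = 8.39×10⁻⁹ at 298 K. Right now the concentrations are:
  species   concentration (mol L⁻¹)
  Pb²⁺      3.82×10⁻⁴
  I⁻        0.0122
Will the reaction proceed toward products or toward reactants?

(PbI₂ is a pure solid — omitted from Q.)
Q = [Pb²⁺]·[I⁻]² = (3.82×10⁻⁴)·(0.0122)² = 5.69×10⁻⁸
Q = 5.69×10⁻⁸ > Keq = 8.39×10⁻⁹, so the reverse reaction proceeds.

in the reverse direction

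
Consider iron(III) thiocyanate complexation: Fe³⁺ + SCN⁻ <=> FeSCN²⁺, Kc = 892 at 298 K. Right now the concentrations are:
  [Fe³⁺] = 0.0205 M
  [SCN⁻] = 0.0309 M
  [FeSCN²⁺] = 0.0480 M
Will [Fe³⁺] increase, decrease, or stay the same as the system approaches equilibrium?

decrease

Qc = [FeSCN²⁺] / ([Fe³⁺]·[SCN⁻]) = (0.0480) / ((0.0205)·(0.0309)) = 75.8
Qc = 75.8 < Kc = 892: net forward reaction.
Fe³⁺ is a reactant, so it decreases.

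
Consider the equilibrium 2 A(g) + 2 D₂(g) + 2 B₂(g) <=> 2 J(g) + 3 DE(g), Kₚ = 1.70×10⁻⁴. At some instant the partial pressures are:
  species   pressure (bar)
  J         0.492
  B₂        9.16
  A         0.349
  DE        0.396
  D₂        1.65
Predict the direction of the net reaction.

in the reverse direction

Qₚ = P(J)²·P(DE)³ / (P(A)²·P(D₂)²·P(B₂)²) = (0.492)²·(0.396)³ / ((0.349)²·(1.65)²·(9.16)²) = 5.40×10⁻⁴
Qₚ = 5.40×10⁻⁴ > Kₚ = 1.70×10⁻⁴, so the reverse reaction proceeds.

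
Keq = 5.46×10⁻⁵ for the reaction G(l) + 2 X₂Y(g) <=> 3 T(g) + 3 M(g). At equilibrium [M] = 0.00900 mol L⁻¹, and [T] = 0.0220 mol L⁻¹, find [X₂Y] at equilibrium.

[X₂Y] = 3.77×10⁻⁴ mol L⁻¹

(G is a pure liquid — omitted from Keq.)
At equilibrium, Keq = [T]³·[M]³ / [X₂Y]² = 5.46×10⁻⁵.
(0.0220)³·(0.00900)³ / ([X₂Y])² = 5.46×10⁻⁵
[X₂Y]² = 1.42×10⁻⁷ ⇒ [X₂Y] = 3.77×10⁻⁴ mol L⁻¹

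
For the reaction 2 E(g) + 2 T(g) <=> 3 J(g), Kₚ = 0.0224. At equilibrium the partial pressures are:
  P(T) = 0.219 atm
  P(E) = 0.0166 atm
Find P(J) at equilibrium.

At equilibrium, Kₚ = P(J)³ / (P(E)²·P(T)²) = 0.0224.
(P(J))³ / ((0.0166)²·(0.219)²) = 0.0224
P(J)³ = 2.96×10⁻⁷ ⇒ P(J) = 0.00666 atm

P(J) = 0.00666 atm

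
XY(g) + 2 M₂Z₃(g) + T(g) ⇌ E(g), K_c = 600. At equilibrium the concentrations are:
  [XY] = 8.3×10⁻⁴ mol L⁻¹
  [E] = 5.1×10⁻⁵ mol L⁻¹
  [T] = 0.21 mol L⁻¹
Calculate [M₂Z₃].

At equilibrium, K_c = [E] / ([XY]·[M₂Z₃]²·[T]) = 600.
(5.1×10⁻⁵) / ((8.3×10⁻⁴)·([M₂Z₃])²·(0.21)) = 600
[M₂Z₃]² = 4.88×10⁻⁴ ⇒ [M₂Z₃] = 0.022 mol L⁻¹

[M₂Z₃] = 0.022 mol L⁻¹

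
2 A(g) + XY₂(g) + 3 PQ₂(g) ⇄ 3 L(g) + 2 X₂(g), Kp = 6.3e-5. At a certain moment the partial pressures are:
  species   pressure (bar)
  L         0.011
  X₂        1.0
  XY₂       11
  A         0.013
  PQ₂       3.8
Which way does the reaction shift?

forward (toward products)

Qp = P(L)³·P(X₂)² / (P(A)²·P(XY₂)·P(PQ₂)³) = (0.011)³·(1.0)² / ((0.013)²·(11)·(3.8)³) = 1.3e-5
Qp = 1.3e-5 < Kp = 6.3e-5, so the forward reaction proceeds.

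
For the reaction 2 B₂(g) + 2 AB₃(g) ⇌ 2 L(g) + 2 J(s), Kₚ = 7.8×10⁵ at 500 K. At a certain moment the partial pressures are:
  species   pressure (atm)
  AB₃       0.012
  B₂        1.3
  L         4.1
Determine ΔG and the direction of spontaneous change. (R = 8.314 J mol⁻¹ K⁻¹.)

(J is a pure solid — omitted from Qₚ.)
Qₚ = P(L)² / (P(B₂)²·P(AB₃)²) = (4.1)² / ((1.3)²·(0.012)²) = 69100
ΔG = RT ln(Qₚ/Kₚ) = (8.314 J mol⁻¹ K⁻¹)(500 K) × ln(69100/7.8×10⁵)
   = (4.157 kJ/mol)(-2.424) = -10.1 kJ/mol
ΔG < 0, so the forward reaction is spontaneous (proceeds forward).

ΔG = -10.1 kJ/mol; the forward reaction is spontaneous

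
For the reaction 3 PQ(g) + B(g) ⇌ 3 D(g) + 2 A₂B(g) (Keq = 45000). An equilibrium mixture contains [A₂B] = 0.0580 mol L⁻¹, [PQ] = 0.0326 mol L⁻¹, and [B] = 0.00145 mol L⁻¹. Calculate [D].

At equilibrium, Keq = [D]³·[A₂B]² / ([PQ]³·[B]) = 45000.
([D])³·(0.0580)² / ((0.0326)³·(0.00145)) = 45000
[D]³ = 0.672 ⇒ [D] = 0.876 mol L⁻¹

[D] = 0.876 mol L⁻¹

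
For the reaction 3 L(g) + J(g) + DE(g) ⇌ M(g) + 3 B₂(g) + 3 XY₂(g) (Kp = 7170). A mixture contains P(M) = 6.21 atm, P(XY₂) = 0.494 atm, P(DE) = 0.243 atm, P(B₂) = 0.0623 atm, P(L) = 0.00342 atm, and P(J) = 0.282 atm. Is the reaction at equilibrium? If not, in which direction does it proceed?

toward reactants

Qp = P(M)·P(B₂)³·P(XY₂)³ / (P(L)³·P(J)·P(DE)) = (6.21)·(0.0623)³·(0.494)³ / ((0.00342)³·(0.282)·(0.243)) = 66000
Qp = 66000 > Kp = 7170, so the reverse reaction proceeds.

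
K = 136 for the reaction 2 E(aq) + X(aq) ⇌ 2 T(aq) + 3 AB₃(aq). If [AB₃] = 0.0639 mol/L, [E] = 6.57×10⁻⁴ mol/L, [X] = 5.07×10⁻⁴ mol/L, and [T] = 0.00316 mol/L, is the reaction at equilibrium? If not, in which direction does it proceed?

to the right

Q = [T]²·[AB₃]³ / ([E]²·[X]) = (0.00316)²·(0.0639)³ / ((6.57×10⁻⁴)²·(5.07×10⁻⁴)) = 11.9
Q = 11.9 < K = 136, so the forward reaction proceeds.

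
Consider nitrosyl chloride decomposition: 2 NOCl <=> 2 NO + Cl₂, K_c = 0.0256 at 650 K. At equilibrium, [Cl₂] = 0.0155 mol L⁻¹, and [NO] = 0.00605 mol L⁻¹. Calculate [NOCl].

[NOCl] = 0.00471 mol L⁻¹

At equilibrium, K_c = [NO]²·[Cl₂] / [NOCl]² = 0.0256.
(0.00605)²·(0.0155) / ([NOCl])² = 0.0256
[NOCl]² = 2.22e-5 ⇒ [NOCl] = 0.00471 mol L⁻¹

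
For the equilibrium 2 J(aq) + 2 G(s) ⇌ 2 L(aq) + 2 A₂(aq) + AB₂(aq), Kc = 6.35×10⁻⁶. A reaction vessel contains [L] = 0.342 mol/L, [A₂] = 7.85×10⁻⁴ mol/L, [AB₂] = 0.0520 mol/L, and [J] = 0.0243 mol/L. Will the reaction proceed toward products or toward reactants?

no net change (already at equilibrium)

(G is a pure solid — omitted from Qc.)
Qc = [L]²·[A₂]²·[AB₂] / [J]² = (0.342)²·(7.85×10⁻⁴)²·(0.0520) / (0.0243)² = 6.35×10⁻⁶
Qc = 6.35×10⁻⁶ = Kc, so the system is already at equilibrium.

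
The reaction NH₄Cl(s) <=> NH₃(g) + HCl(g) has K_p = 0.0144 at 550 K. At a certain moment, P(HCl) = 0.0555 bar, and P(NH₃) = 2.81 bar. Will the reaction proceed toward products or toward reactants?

toward reactants

(NH₄Cl is a pure solid — omitted from Q_p.)
Q_p = P(NH₃)·P(HCl) = (2.81)·(0.0555) = 0.156
Q_p = 0.156 > K_p = 0.0144, so the reverse reaction proceeds.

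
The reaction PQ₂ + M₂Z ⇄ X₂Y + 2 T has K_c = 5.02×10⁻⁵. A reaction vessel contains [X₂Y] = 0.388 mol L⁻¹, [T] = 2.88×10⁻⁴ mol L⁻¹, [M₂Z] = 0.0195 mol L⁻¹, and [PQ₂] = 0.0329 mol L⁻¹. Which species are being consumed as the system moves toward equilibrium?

none (at equilibrium)

Q_c = [X₂Y]·[T]² / ([PQ₂]·[M₂Z]) = (0.388)·(2.88×10⁻⁴)² / ((0.0329)·(0.0195)) = 5.02×10⁻⁵
Q_c = 5.02×10⁻⁵ = K_c; the system is at equilibrium.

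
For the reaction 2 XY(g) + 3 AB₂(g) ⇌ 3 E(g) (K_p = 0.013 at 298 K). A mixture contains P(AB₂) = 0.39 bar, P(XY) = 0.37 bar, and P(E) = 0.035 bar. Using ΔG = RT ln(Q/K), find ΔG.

ΔG = -2.23 kJ/mol

Q_p = P(E)³ / (P(XY)²·P(AB₂)³) = (0.035)³ / ((0.37)²·(0.39)³) = 0.00528
ΔG = RT ln(Q_p/K_p) = (8.314 J mol⁻¹ K⁻¹)(298 K) × ln(0.00528/0.013)
   = (2.478 kJ/mol)(-0.9010) = -2.23 kJ/mol
ΔG < 0, so the forward reaction is spontaneous (proceeds forward).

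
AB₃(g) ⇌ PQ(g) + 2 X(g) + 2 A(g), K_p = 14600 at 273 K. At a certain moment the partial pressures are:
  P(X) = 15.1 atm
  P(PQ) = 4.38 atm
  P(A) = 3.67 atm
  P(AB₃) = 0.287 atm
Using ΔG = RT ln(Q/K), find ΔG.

Q_p = P(PQ)·P(X)²·P(A)² / P(AB₃) = (4.38)·(15.1)²·(3.67)² / (0.287) = 46900
ΔG = RT ln(Q_p/K_p) = (8.314 J mol⁻¹ K⁻¹)(273 K) × ln(46900/14600)
   = (2.270 kJ/mol)(1.167) = 2.65 kJ/mol
ΔG > 0, so the forward reaction is non-spontaneous (proceeds in reverse).

ΔG = 2.65 kJ/mol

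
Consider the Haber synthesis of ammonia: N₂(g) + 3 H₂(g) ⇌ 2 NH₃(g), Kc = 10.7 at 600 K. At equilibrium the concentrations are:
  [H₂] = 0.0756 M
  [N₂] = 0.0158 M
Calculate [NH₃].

At equilibrium, Kc = [NH₃]² / ([N₂]·[H₂]³) = 10.7.
([NH₃])² / ((0.0158)·(0.0756)³) = 10.7
[NH₃]² = 7.30e-5 ⇒ [NH₃] = 0.00855 M

[NH₃] = 0.00855 M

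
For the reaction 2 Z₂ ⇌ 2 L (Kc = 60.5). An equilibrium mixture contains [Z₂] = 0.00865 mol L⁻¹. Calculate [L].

At equilibrium, Kc = [L]² / [Z₂]² = 60.5.
([L])² / (0.00865)² = 60.5
[L]² = 0.00453 ⇒ [L] = 0.0673 mol L⁻¹

[L] = 0.0673 mol L⁻¹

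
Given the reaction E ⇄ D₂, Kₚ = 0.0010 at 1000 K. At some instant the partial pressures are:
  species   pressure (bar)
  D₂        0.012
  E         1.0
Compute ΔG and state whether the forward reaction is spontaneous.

Qₚ = P(D₂) / P(E) = (0.012) / (1.0) = 0.0120
ΔG = RT ln(Qₚ/Kₚ) = (8.314 J mol⁻¹ K⁻¹)(1000 K) × ln(0.0120/0.0010)
   = (8.314 kJ/mol)(2.485) = 20.7 kJ/mol
ΔG > 0, so the forward reaction is non-spontaneous (proceeds in reverse).

ΔG = 20.7 kJ/mol; the forward reaction is non-spontaneous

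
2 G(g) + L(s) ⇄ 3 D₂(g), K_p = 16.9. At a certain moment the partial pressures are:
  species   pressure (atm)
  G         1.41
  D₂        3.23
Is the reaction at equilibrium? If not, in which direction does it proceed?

(L is a pure solid — omitted from Q_p.)
Q_p = P(D₂)³ / P(G)² = (3.23)³ / (1.41)² = 16.9
Q_p = 16.9 = K_p, so the system is already at equilibrium.

neither direction; the system is at equilibrium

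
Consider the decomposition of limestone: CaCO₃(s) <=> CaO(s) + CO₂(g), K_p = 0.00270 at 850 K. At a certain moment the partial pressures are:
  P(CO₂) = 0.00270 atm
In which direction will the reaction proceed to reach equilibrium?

(CaCO₃, CaO are pure solids — omitted from Q_p.)
Q_p = P(CO₂) = 0.00270
Q_p = 0.00270 = K_p, so the system is already at equilibrium.

at equilibrium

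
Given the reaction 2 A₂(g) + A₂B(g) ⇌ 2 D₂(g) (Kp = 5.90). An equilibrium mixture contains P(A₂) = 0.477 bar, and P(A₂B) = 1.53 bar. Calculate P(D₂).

At equilibrium, Kp = P(D₂)² / (P(A₂)²·P(A₂B)) = 5.90.
(P(D₂))² / ((0.477)²·(1.53)) = 5.90
P(D₂)² = 2.05 ⇒ P(D₂) = 1.43 bar

P(D₂) = 1.43 bar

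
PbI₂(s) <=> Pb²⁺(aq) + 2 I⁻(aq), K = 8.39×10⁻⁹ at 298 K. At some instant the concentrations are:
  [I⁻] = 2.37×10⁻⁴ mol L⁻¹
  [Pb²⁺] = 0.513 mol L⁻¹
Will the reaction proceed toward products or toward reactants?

to the left

(PbI₂ is a pure solid — omitted from Q.)
Q = [Pb²⁺]·[I⁻]² = (0.513)·(2.37×10⁻⁴)² = 2.88×10⁻⁸
Q = 2.88×10⁻⁸ > K = 8.39×10⁻⁹, so the reverse reaction proceeds.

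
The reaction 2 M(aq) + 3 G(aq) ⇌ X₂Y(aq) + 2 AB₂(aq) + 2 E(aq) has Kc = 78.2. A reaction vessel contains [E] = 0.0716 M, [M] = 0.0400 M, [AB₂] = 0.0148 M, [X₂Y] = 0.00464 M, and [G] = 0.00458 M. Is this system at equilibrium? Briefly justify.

no; Q < K, reaction proceeds forward

Qc = [X₂Y]·[AB₂]²·[E]² / ([M]²·[G]³) = (0.00464)·(0.0148)²·(0.0716)² / ((0.0400)²·(0.00458)³) = 33.9
Qc = 33.9 < Kc = 78.2: net forward reaction.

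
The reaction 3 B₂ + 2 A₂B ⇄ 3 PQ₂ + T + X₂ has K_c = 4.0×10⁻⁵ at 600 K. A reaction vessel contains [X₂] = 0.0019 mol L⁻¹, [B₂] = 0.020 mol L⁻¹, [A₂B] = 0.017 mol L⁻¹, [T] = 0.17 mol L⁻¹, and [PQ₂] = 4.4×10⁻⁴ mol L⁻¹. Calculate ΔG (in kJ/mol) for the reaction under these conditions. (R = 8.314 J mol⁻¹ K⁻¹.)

ΔG = -6.05 kJ/mol

Q_c = [PQ₂]³·[T]·[X₂] / ([B₂]³·[A₂B]²) = (4.4×10⁻⁴)³·(0.17)·(0.0019) / ((0.020)³·(0.017)²) = 1.19×10⁻⁵
ΔG = RT ln(Q_c/K_c) = (8.314 J mol⁻¹ K⁻¹)(600 K) × ln(1.19×10⁻⁵/4.0×10⁻⁵)
   = (4.988 kJ/mol)(-1.212) = -6.05 kJ/mol
ΔG < 0, so the forward reaction is spontaneous (proceeds forward).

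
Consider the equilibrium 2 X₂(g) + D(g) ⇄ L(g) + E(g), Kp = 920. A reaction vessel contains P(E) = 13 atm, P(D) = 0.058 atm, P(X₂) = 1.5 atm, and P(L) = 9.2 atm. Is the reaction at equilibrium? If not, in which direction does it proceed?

Qp = P(L)·P(E) / (P(X₂)²·P(D)) = (9.2)·(13) / ((1.5)²·(0.058)) = 920
Qp = 920 = Kp, so the system is already at equilibrium.

at equilibrium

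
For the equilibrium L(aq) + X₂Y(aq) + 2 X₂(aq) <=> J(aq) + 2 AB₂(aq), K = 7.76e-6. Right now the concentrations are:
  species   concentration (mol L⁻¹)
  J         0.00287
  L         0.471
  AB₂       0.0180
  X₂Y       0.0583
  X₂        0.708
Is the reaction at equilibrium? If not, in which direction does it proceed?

reverse (toward reactants)

Q = [J]·[AB₂]² / ([L]·[X₂Y]·[X₂]²) = (0.00287)·(0.0180)² / ((0.471)·(0.0583)·(0.708)²) = 6.76e-5
Q = 6.76e-5 > K = 7.76e-6, so the reverse reaction proceeds.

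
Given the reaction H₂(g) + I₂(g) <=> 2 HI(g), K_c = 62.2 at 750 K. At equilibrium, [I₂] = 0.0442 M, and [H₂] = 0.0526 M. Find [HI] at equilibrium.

At equilibrium, K_c = [HI]² / ([H₂]·[I₂]) = 62.2.
([HI])² / ((0.0526)·(0.0442)) = 62.2
[HI]² = 0.145 ⇒ [HI] = 0.380 M

[HI] = 0.380 M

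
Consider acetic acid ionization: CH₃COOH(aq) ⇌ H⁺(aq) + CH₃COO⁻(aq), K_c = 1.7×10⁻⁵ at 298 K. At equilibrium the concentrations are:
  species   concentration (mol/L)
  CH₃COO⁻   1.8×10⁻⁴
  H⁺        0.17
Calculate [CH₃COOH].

[CH₃COOH] = 1.8 mol/L

At equilibrium, K_c = [H⁺]·[CH₃COO⁻] / [CH₃COOH] = 1.7×10⁻⁵.
(0.17)·(1.8×10⁻⁴) / ([CH₃COOH]) = 1.7×10⁻⁵
[CH₃COOH] = 1.80 = 1.8 mol/L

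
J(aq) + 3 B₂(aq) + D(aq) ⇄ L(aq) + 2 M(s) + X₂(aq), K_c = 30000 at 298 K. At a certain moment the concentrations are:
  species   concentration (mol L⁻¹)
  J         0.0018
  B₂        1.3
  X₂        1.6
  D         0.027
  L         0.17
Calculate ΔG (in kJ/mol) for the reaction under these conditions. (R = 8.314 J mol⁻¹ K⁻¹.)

ΔG = -6.11 kJ/mol

(M is a pure solid — omitted from Q_c.)
Q_c = [L]·[X₂] / ([J]·[B₂]³·[D]) = (0.17)·(1.6) / ((0.0018)·(1.3)³·(0.027)) = 2550
ΔG = RT ln(Q_c/K_c) = (8.314 J mol⁻¹ K⁻¹)(298 K) × ln(2550/30000)
   = (2.478 kJ/mol)(-2.465) = -6.11 kJ/mol
ΔG < 0, so the forward reaction is spontaneous (proceeds forward).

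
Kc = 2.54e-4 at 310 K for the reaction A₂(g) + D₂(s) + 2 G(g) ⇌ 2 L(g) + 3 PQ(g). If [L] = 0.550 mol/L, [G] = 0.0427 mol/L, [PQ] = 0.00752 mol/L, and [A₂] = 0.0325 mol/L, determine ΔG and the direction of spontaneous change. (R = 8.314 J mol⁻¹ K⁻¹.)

(D₂ is a pure solid — omitted from Qc.)
Qc = [L]²·[PQ]³ / ([A₂]·[G]²) = (0.550)²·(0.00752)³ / ((0.0325)·(0.0427)²) = 0.00217
ΔG = RT ln(Qc/Kc) = (8.314 J mol⁻¹ K⁻¹)(310 K) × ln(0.00217/2.54e-4)
   = (2.577 kJ/mol)(2.145) = 5.53 kJ/mol
ΔG > 0, so the forward reaction is non-spontaneous (proceeds in reverse).

ΔG = 5.53 kJ/mol; the forward reaction is non-spontaneous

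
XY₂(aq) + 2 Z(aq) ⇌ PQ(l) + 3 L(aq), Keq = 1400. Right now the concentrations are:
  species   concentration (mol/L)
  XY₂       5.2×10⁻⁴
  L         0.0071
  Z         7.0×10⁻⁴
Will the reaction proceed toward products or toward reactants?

(PQ is a pure liquid — omitted from Q.)
Q = [L]³ / ([XY₂]·[Z]²) = (0.0071)³ / ((5.2×10⁻⁴)·(7.0×10⁻⁴)²) = 1400
Q = 1400 = Keq, so the system is already at equilibrium.

at equilibrium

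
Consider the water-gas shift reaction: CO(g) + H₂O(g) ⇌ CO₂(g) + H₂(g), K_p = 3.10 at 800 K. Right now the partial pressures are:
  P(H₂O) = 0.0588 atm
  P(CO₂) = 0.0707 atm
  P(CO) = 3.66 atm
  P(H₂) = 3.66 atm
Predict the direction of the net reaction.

Q_p = P(CO₂)·P(H₂) / (P(CO)·P(H₂O)) = (0.0707)·(3.66) / ((3.66)·(0.0588)) = 1.20
Q_p = 1.20 < K_p = 3.10, so the forward reaction proceeds.

to the right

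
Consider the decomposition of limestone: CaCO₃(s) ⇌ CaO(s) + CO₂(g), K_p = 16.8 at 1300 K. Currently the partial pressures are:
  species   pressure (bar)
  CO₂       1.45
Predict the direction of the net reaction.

(CaCO₃, CaO are pure solids — omitted from Q_p.)
Q_p = P(CO₂) = 1.45
Q_p = 1.45 < K_p = 16.8, so the forward reaction proceeds.

toward products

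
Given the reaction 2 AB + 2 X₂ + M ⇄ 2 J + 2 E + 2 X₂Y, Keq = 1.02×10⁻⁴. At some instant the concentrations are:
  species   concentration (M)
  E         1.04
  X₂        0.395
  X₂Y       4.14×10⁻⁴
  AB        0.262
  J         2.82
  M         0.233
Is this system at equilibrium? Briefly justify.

Q = [J]²·[E]²·[X₂Y]² / ([AB]²·[X₂]²·[M]) = (2.82)²·(1.04)²·(4.14×10⁻⁴)² / ((0.262)²·(0.395)²·(0.233)) = 5.91×10⁻⁴
Q = 5.91×10⁻⁴ > Keq = 1.02×10⁻⁴: net reverse reaction.

no; Q > K, reaction proceeds in reverse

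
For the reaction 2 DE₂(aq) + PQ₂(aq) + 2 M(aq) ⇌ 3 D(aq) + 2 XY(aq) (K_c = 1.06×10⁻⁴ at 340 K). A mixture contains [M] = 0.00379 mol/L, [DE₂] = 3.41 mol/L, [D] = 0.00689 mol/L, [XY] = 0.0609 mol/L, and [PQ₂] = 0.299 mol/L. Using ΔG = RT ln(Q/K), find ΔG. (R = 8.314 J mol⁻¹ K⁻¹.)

Q_c = [D]³·[XY]² / ([DE₂]²·[PQ₂]·[M]²) = (0.00689)³·(0.0609)² / ((3.41)²·(0.299)·(0.00379)²) = 2.43×10⁻⁵
ΔG = RT ln(Q_c/K_c) = (8.314 J mol⁻¹ K⁻¹)(340 K) × ln(2.43×10⁻⁵/1.06×10⁻⁴)
   = (2.827 kJ/mol)(-1.473) = -4.16 kJ/mol
ΔG < 0, so the forward reaction is spontaneous (proceeds forward).

ΔG = -4.16 kJ/mol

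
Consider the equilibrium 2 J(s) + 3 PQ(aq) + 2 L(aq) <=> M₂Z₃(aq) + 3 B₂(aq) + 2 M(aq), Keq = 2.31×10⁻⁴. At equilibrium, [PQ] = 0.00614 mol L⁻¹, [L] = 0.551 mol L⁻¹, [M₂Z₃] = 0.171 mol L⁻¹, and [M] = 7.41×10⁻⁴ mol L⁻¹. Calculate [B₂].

(J is a pure solid — omitted from Keq.)
At equilibrium, Keq = [M₂Z₃]·[B₂]³·[M]² / ([PQ]³·[L]²) = 2.31×10⁻⁴.
(0.171)·([B₂])³·(7.41×10⁻⁴)² / ((0.00614)³·(0.551)²) = 2.31×10⁻⁴
[B₂]³ = 1.73×10⁻⁴ ⇒ [B₂] = 0.0557 mol L⁻¹

[B₂] = 0.0557 mol L⁻¹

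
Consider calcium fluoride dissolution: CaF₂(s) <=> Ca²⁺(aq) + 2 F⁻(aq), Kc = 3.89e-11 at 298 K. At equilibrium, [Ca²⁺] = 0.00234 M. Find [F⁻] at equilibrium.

[F⁻] = 1.29e-4 M

(CaF₂ is a pure solid — omitted from Kc.)
At equilibrium, Kc = [Ca²⁺]·[F⁻]² = 3.89e-11.
(0.00234)·([F⁻])² = 3.89e-11
[F⁻]² = 1.66e-8 ⇒ [F⁻] = 1.29e-4 M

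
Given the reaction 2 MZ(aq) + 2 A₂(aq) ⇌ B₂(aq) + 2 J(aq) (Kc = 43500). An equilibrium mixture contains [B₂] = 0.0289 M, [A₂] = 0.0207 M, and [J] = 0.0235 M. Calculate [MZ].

[MZ] = 9.25×10⁻⁴ M

At equilibrium, Kc = [B₂]·[J]² / ([MZ]²·[A₂]²) = 43500.
(0.0289)·(0.0235)² / (([MZ])²·(0.0207)²) = 43500
[MZ]² = 8.56×10⁻⁷ ⇒ [MZ] = 9.25×10⁻⁴ M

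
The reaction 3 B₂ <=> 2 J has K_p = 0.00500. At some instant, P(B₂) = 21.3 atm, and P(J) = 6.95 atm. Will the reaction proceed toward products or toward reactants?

Q_p = P(J)² / P(B₂)³ = (6.95)² / (21.3)³ = 0.00500
Q_p = 0.00500 = K_p, so the system is already at equilibrium.

at equilibrium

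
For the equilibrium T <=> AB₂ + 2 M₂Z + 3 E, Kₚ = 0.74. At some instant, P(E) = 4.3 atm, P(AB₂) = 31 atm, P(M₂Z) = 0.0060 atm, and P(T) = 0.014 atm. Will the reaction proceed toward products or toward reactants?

Qₚ = P(AB₂)·P(M₂Z)²·P(E)³ / P(T) = (31)·(0.0060)²·(4.3)³ / (0.014) = 6.3
Qₚ = 6.3 > Kₚ = 0.74, so the reverse reaction proceeds.

toward reactants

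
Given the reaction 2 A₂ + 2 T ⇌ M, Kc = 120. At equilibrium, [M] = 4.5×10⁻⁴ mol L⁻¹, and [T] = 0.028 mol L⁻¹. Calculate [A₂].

[A₂] = 0.069 mol L⁻¹

At equilibrium, Kc = [M] / ([A₂]²·[T]²) = 120.
(4.5×10⁻⁴) / (([A₂])²·(0.028)²) = 120
[A₂]² = 0.00478 ⇒ [A₂] = 0.069 mol L⁻¹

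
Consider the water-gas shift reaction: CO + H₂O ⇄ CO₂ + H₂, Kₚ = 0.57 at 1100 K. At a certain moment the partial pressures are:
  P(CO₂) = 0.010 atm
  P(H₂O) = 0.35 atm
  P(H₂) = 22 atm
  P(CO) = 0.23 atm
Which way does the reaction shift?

toward reactants

Qₚ = P(CO₂)·P(H₂) / (P(CO)·P(H₂O)) = (0.010)·(22) / ((0.23)·(0.35)) = 2.7
Qₚ = 2.7 > Kₚ = 0.57, so the reverse reaction proceeds.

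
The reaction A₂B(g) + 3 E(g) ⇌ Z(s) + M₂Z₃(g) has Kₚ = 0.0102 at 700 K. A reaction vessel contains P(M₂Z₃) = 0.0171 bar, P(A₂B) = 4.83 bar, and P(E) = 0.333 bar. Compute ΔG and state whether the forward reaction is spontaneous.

(Z is a pure solid — omitted from Qₚ.)
Qₚ = P(M₂Z₃) / (P(A₂B)·P(E)³) = (0.0171) / ((4.83)·(0.333)³) = 0.0959
ΔG = RT ln(Qₚ/Kₚ) = (8.314 J mol⁻¹ K⁻¹)(700 K) × ln(0.0959/0.0102)
   = (5.820 kJ/mol)(2.241) = 13.0 kJ/mol
ΔG > 0, so the forward reaction is non-spontaneous (proceeds in reverse).

ΔG = 13.0 kJ/mol; the forward reaction is non-spontaneous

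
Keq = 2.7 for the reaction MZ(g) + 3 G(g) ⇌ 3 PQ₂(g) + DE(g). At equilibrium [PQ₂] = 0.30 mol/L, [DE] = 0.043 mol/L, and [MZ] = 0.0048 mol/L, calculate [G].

[G] = 0.45 mol/L

At equilibrium, Keq = [PQ₂]³·[DE] / ([MZ]·[G]³) = 2.7.
(0.30)³·(0.043) / ((0.0048)·([G])³) = 2.7
[G]³ = 0.0896 ⇒ [G] = 0.45 mol/L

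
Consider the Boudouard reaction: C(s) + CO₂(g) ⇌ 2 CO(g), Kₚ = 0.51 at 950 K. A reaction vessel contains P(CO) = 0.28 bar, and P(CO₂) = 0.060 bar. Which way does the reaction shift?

(C is a pure solid — omitted from Qₚ.)
Qₚ = P(CO)² / P(CO₂) = (0.28)² / (0.060) = 1.3
Qₚ = 1.3 > Kₚ = 0.51, so the reverse reaction proceeds.

reverse (toward reactants)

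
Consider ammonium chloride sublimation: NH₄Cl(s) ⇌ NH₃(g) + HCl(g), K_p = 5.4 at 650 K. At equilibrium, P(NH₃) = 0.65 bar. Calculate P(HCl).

P(HCl) = 8.3 bar

(NH₄Cl is a pure solid — omitted from K_p.)
At equilibrium, K_p = P(NH₃)·P(HCl) = 5.4.
(0.65)·(P(HCl)) = 5.4
P(HCl) = 8.31 = 8.3 bar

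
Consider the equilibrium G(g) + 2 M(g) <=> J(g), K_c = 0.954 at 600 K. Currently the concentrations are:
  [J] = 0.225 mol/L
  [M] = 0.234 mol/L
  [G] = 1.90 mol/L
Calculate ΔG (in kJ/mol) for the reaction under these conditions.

Q_c = [J] / ([G]·[M]²) = (0.225) / ((1.90)·(0.234)²) = 2.16
ΔG = RT ln(Q_c/K_c) = (8.314 J mol⁻¹ K⁻¹)(600 K) × ln(2.16/0.954)
   = (4.988 kJ/mol)(0.8172) = 4.08 kJ/mol
ΔG > 0, so the forward reaction is non-spontaneous (proceeds in reverse).

ΔG = 4.08 kJ/mol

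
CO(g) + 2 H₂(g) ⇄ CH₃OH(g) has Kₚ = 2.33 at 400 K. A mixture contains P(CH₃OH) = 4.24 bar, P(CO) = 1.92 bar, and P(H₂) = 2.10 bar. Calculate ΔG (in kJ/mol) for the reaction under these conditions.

ΔG = -5.11 kJ/mol

Qₚ = P(CH₃OH) / (P(CO)·P(H₂)²) = (4.24) / ((1.92)·(2.10)²) = 0.501
ΔG = RT ln(Qₚ/Kₚ) = (8.314 J mol⁻¹ K⁻¹)(400 K) × ln(0.501/2.33)
   = (3.326 kJ/mol)(-1.537) = -5.11 kJ/mol
ΔG < 0, so the forward reaction is spontaneous (proceeds forward).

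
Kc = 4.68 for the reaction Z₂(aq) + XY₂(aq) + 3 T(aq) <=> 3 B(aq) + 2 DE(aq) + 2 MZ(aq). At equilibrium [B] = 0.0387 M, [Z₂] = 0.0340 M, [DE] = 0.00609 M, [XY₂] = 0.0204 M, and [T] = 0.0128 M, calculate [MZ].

At equilibrium, Kc = [B]³·[DE]²·[MZ]² / ([Z₂]·[XY₂]·[T]³) = 4.68.
(0.0387)³·(0.00609)²·([MZ])² / ((0.0340)·(0.0204)·(0.0128)³) = 4.68
[MZ]² = 3.17 ⇒ [MZ] = 1.78 M

[MZ] = 1.78 M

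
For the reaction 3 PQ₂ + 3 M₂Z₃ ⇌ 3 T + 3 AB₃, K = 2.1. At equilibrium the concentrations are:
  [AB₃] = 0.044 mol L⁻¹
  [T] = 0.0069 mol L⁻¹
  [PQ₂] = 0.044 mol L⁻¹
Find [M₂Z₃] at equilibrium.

At equilibrium, K = [T]³·[AB₃]³ / ([PQ₂]³·[M₂Z₃]³) = 2.1.
(0.0069)³·(0.044)³ / ((0.044)³·([M₂Z₃])³) = 2.1
[M₂Z₃]³ = 1.56e-7 ⇒ [M₂Z₃] = 0.0054 mol L⁻¹

[M₂Z₃] = 0.0054 mol L⁻¹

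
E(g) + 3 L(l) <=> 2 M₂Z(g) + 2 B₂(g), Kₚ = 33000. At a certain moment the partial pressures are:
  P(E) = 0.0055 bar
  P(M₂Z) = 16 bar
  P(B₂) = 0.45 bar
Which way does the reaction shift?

in the forward direction

(L is a pure liquid — omitted from Qₚ.)
Qₚ = P(M₂Z)²·P(B₂)² / P(E) = (16)²·(0.45)² / (0.0055) = 9400
Qₚ = 9400 < Kₚ = 33000, so the forward reaction proceeds.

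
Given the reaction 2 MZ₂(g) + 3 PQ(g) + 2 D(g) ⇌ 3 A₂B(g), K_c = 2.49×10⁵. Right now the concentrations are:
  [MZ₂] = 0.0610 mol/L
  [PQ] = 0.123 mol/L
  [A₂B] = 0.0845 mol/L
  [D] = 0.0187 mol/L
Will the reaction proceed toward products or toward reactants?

at equilibrium

Q_c = [A₂B]³ / ([MZ₂]²·[PQ]³·[D]²) = (0.0845)³ / ((0.0610)²·(0.123)³·(0.0187)²) = 2.49×10⁵
Q_c = 2.49×10⁵ = K_c, so the system is already at equilibrium.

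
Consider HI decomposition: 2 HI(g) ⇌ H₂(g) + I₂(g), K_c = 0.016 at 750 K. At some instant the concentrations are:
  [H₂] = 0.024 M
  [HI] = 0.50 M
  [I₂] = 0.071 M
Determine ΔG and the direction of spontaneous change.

ΔG = -5.32 kJ/mol; the forward reaction is spontaneous

Q_c = [H₂]·[I₂] / [HI]² = (0.024)·(0.071) / (0.50)² = 0.00682
ΔG = RT ln(Q_c/K_c) = (8.314 J mol⁻¹ K⁻¹)(750 K) × ln(0.00682/0.016)
   = (6.236 kJ/mol)(-0.8527) = -5.32 kJ/mol
ΔG < 0, so the forward reaction is spontaneous (proceeds forward).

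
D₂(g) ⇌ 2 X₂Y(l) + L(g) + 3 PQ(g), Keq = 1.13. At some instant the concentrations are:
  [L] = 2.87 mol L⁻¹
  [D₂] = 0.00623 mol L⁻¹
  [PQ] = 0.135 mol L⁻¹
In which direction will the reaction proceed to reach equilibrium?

neither direction; the system is at equilibrium

(X₂Y is a pure liquid — omitted from Q.)
Q = [L]·[PQ]³ / [D₂] = (2.87)·(0.135)³ / (0.00623) = 1.13
Q = 1.13 = Keq, so the system is already at equilibrium.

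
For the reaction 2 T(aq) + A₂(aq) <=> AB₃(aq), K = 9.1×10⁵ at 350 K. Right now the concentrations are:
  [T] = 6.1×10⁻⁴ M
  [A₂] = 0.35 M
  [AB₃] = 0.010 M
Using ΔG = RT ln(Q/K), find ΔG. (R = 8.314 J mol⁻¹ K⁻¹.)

Q = [AB₃] / ([T]²·[A₂]) = (0.010) / ((6.1×10⁻⁴)²·(0.35)) = 76800
ΔG = RT ln(Q/K) = (8.314 J mol⁻¹ K⁻¹)(350 K) × ln(76800/9.1×10⁵)
   = (2.910 kJ/mol)(-2.472) = -7.19 kJ/mol
ΔG < 0, so the forward reaction is spontaneous (proceeds forward).

ΔG = -7.19 kJ/mol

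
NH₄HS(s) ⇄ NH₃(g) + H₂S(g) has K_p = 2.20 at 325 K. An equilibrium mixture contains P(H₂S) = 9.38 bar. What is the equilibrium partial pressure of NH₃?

(NH₄HS is a pure solid — omitted from K_p.)
At equilibrium, K_p = P(NH₃)·P(H₂S) = 2.20.
(P(NH₃))·(9.38) = 2.20
P(NH₃) = 0.235 bar

P(NH₃) = 0.235 bar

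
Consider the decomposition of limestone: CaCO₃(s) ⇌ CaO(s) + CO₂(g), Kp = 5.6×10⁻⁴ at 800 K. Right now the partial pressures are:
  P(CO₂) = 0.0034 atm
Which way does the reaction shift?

reverse (toward reactants)

(CaCO₃, CaO are pure solids — omitted from Qp.)
Qp = P(CO₂) = 0.0034
Qp = 0.0034 > Kp = 5.6×10⁻⁴, so the reverse reaction proceeds.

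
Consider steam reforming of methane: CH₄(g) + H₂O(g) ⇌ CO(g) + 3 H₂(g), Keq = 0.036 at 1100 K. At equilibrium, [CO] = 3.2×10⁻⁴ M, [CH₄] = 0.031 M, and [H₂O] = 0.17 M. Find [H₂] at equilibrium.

At equilibrium, Keq = [CO]·[H₂]³ / ([CH₄]·[H₂O]) = 0.036.
(3.2×10⁻⁴)·([H₂])³ / ((0.031)·(0.17)) = 0.036
[H₂]³ = 0.593 ⇒ [H₂] = 0.84 M

[H₂] = 0.84 M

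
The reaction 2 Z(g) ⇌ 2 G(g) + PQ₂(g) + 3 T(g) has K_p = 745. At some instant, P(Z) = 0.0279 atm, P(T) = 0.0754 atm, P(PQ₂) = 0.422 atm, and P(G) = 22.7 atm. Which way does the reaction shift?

Q_p = P(G)²·P(PQ₂)·P(T)³ / P(Z)² = (22.7)²·(0.422)·(0.0754)³ / (0.0279)² = 120
Q_p = 120 < K_p = 745, so the forward reaction proceeds.

forward (toward products)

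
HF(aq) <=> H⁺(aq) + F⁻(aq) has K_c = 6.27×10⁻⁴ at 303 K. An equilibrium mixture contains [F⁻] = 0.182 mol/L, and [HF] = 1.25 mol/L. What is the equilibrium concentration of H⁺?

At equilibrium, K_c = [H⁺]·[F⁻] / [HF] = 6.27×10⁻⁴.
([H⁺])·(0.182) / (1.25) = 6.27×10⁻⁴
[H⁺] = 0.00431 mol/L

[H⁺] = 0.00431 mol/L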